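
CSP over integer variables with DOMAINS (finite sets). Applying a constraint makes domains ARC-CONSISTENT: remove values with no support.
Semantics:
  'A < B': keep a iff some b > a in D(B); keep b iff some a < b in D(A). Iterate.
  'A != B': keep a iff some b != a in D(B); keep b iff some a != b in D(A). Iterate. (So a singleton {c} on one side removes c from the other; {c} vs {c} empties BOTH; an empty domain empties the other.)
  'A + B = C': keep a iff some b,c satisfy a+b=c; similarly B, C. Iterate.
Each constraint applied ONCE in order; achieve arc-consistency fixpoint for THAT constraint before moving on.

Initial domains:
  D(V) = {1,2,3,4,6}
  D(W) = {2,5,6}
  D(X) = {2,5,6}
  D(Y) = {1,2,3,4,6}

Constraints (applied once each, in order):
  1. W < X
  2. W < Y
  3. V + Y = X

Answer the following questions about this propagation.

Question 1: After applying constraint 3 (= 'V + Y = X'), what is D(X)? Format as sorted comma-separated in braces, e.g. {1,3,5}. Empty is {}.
Constraint 1 (W < X) on D(W)={2,5,6} D(X)={2,5,6}: W {2,5,6}->{2,5}; X {2,5,6}->{5,6}
Constraint 2 (W < Y) on D(W)={2,5} D(Y)={1,2,3,4,6}: Y {1,2,3,4,6}->{3,4,6}
Constraint 3 (V + Y = X) on D(V)={1,2,3,4,6} D(Y)={3,4,6} D(X)={5,6}: V {1,2,3,4,6}->{1,2,3}; Y {3,4,6}->{3,4}
So after constraint 3: D(X) = {5,6}

Answer: {5,6}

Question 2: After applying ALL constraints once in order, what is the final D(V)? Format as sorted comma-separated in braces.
Answer: {1,2,3}

Derivation:
Constraint 1 (W < X) on D(W)={2,5,6} D(X)={2,5,6}: W {2,5,6}->{2,5}; X {2,5,6}->{5,6}
Constraint 2 (W < Y) on D(W)={2,5} D(Y)={1,2,3,4,6}: Y {1,2,3,4,6}->{3,4,6}
Constraint 3 (V + Y = X) on D(V)={1,2,3,4,6} D(Y)={3,4,6} D(X)={5,6}: V {1,2,3,4,6}->{1,2,3}; Y {3,4,6}->{3,4}
So after all 3 constraints: D(V) = {1,2,3}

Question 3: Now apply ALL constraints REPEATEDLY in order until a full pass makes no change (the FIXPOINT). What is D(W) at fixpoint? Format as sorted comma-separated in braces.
pass 0 (initial): D(W)={2,5,6}
pass 1: V {1,2,3,4,6}->{1,2,3}; W {2,5,6}->{2,5}; X {2,5,6}->{5,6}; Y {1,2,3,4,6}->{3,4}
pass 2: W {2,5}->{2}
pass 3: no change
Fixpoint after 3 passes: D(W) = {2}

Answer: {2}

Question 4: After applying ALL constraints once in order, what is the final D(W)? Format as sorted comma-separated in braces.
Answer: {2,5}

Derivation:
Constraint 1 (W < X) on D(W)={2,5,6} D(X)={2,5,6}: W {2,5,6}->{2,5}; X {2,5,6}->{5,6}
Constraint 2 (W < Y) on D(W)={2,5} D(Y)={1,2,3,4,6}: Y {1,2,3,4,6}->{3,4,6}
Constraint 3 (V + Y = X) on D(V)={1,2,3,4,6} D(Y)={3,4,6} D(X)={5,6}: V {1,2,3,4,6}->{1,2,3}; Y {3,4,6}->{3,4}
So after all 3 constraints: D(W) = {2,5}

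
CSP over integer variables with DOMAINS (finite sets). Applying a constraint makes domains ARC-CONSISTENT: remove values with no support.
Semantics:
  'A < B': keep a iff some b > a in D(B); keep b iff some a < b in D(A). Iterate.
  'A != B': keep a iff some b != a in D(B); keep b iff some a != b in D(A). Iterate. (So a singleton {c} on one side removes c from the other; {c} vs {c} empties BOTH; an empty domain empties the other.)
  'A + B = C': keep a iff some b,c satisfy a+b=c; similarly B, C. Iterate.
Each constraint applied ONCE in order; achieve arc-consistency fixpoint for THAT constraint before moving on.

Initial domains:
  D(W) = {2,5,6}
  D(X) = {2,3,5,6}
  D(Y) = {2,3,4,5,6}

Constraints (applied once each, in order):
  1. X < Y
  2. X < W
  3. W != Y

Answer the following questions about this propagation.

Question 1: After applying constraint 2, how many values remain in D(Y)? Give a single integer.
Answer: 4

Derivation:
Constraint 1 (X < Y) on D(X)={2,3,5,6} D(Y)={2,3,4,5,6}: X {2,3,5,6}->{2,3,5}; Y {2,3,4,5,6}->{3,4,5,6}
Constraint 2 (X < W) on D(X)={2,3,5} D(W)={2,5,6}: W {2,5,6}->{5,6}
So after constraint 2: D(Y)={3,4,5,6}, size = 4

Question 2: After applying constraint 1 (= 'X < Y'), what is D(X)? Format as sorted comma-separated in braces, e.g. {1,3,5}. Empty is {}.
Answer: {2,3,5}

Derivation:
Constraint 1 (X < Y) on D(X)={2,3,5,6} D(Y)={2,3,4,5,6}: X {2,3,5,6}->{2,3,5}; Y {2,3,4,5,6}->{3,4,5,6}
So after constraint 1: D(X) = {2,3,5}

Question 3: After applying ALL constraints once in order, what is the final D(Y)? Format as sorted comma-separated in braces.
Answer: {3,4,5,6}

Derivation:
Constraint 1 (X < Y) on D(X)={2,3,5,6} D(Y)={2,3,4,5,6}: X {2,3,5,6}->{2,3,5}; Y {2,3,4,5,6}->{3,4,5,6}
Constraint 2 (X < W) on D(X)={2,3,5} D(W)={2,5,6}: W {2,5,6}->{5,6}
Constraint 3 (W != Y) on D(W)={5,6} D(Y)={3,4,5,6}: no change
So after all 3 constraints: D(Y) = {3,4,5,6}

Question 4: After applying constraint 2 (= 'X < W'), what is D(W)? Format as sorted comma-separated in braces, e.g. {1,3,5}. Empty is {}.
Constraint 1 (X < Y) on D(X)={2,3,5,6} D(Y)={2,3,4,5,6}: X {2,3,5,6}->{2,3,5}; Y {2,3,4,5,6}->{3,4,5,6}
Constraint 2 (X < W) on D(X)={2,3,5} D(W)={2,5,6}: W {2,5,6}->{5,6}
So after constraint 2: D(W) = {5,6}

Answer: {5,6}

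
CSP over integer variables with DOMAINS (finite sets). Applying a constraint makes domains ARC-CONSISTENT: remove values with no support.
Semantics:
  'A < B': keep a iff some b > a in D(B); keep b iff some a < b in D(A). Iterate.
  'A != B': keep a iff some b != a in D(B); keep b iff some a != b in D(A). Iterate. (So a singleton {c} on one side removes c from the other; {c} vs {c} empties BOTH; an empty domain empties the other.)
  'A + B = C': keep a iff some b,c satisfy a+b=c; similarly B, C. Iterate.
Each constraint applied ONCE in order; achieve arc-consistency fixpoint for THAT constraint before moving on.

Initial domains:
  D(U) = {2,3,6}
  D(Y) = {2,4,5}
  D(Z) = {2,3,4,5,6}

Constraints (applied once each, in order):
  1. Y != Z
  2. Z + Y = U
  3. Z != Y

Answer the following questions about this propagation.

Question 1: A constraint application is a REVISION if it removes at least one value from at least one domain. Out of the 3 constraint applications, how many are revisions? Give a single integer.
Answer: 1

Derivation:
Constraint 1 (Y != Z) on D(Y)={2,4,5} D(Z)={2,3,4,5,6}: no change => not a revision
Constraint 2 (Z + Y = U) on D(Z)={2,3,4,5,6} D(Y)={2,4,5} D(U)={2,3,6}: Z {2,3,4,5,6}->{2,4}; Y {2,4,5}->{2,4}; U {2,3,6}->{6} => REVISION
Constraint 3 (Z != Y) on D(Z)={2,4} D(Y)={2,4}: no change => not a revision
Total revisions = 1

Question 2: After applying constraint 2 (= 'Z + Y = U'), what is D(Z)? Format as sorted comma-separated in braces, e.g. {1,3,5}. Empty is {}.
Constraint 1 (Y != Z) on D(Y)={2,4,5} D(Z)={2,3,4,5,6}: no change
Constraint 2 (Z + Y = U) on D(Z)={2,3,4,5,6} D(Y)={2,4,5} D(U)={2,3,6}: Z {2,3,4,5,6}->{2,4}; Y {2,4,5}->{2,4}; U {2,3,6}->{6}
So after constraint 2: D(Z) = {2,4}

Answer: {2,4}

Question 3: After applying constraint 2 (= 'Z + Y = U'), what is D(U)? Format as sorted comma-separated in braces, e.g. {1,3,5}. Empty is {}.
Answer: {6}

Derivation:
Constraint 1 (Y != Z) on D(Y)={2,4,5} D(Z)={2,3,4,5,6}: no change
Constraint 2 (Z + Y = U) on D(Z)={2,3,4,5,6} D(Y)={2,4,5} D(U)={2,3,6}: Z {2,3,4,5,6}->{2,4}; Y {2,4,5}->{2,4}; U {2,3,6}->{6}
So after constraint 2: D(U) = {6}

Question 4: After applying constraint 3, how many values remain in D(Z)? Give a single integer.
Constraint 1 (Y != Z) on D(Y)={2,4,5} D(Z)={2,3,4,5,6}: no change
Constraint 2 (Z + Y = U) on D(Z)={2,3,4,5,6} D(Y)={2,4,5} D(U)={2,3,6}: Z {2,3,4,5,6}->{2,4}; Y {2,4,5}->{2,4}; U {2,3,6}->{6}
Constraint 3 (Z != Y) on D(Z)={2,4} D(Y)={2,4}: no change
So after constraint 3: D(Z)={2,4}, size = 2

Answer: 2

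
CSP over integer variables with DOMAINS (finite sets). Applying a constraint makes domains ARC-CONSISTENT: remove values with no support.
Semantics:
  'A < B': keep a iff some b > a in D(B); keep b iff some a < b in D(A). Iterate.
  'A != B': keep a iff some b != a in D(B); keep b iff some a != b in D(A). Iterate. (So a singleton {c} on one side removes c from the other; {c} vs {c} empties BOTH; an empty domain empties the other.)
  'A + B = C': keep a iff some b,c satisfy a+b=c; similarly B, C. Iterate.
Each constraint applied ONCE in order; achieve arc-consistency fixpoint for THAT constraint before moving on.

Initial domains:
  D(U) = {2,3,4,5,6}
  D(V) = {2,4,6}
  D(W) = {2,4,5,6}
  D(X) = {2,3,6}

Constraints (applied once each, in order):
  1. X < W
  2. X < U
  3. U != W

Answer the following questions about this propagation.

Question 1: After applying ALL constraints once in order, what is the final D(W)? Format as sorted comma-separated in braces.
Answer: {4,5,6}

Derivation:
Constraint 1 (X < W) on D(X)={2,3,6} D(W)={2,4,5,6}: X {2,3,6}->{2,3}; W {2,4,5,6}->{4,5,6}
Constraint 2 (X < U) on D(X)={2,3} D(U)={2,3,4,5,6}: U {2,3,4,5,6}->{3,4,5,6}
Constraint 3 (U != W) on D(U)={3,4,5,6} D(W)={4,5,6}: no change
So after all 3 constraints: D(W) = {4,5,6}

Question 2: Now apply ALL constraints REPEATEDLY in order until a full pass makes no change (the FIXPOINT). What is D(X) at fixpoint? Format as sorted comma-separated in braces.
pass 0 (initial): D(X)={2,3,6}
pass 1: U {2,3,4,5,6}->{3,4,5,6}; W {2,4,5,6}->{4,5,6}; X {2,3,6}->{2,3}
pass 2: no change
Fixpoint after 2 passes: D(X) = {2,3}

Answer: {2,3}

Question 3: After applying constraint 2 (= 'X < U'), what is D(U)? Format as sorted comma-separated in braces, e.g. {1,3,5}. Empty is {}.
Answer: {3,4,5,6}

Derivation:
Constraint 1 (X < W) on D(X)={2,3,6} D(W)={2,4,5,6}: X {2,3,6}->{2,3}; W {2,4,5,6}->{4,5,6}
Constraint 2 (X < U) on D(X)={2,3} D(U)={2,3,4,5,6}: U {2,3,4,5,6}->{3,4,5,6}
So after constraint 2: D(U) = {3,4,5,6}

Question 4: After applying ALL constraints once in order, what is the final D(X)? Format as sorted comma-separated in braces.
Answer: {2,3}

Derivation:
Constraint 1 (X < W) on D(X)={2,3,6} D(W)={2,4,5,6}: X {2,3,6}->{2,3}; W {2,4,5,6}->{4,5,6}
Constraint 2 (X < U) on D(X)={2,3} D(U)={2,3,4,5,6}: U {2,3,4,5,6}->{3,4,5,6}
Constraint 3 (U != W) on D(U)={3,4,5,6} D(W)={4,5,6}: no change
So after all 3 constraints: D(X) = {2,3}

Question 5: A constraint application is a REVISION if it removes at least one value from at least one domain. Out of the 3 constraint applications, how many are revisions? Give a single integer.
Constraint 1 (X < W) on D(X)={2,3,6} D(W)={2,4,5,6}: X {2,3,6}->{2,3}; W {2,4,5,6}->{4,5,6} => REVISION
Constraint 2 (X < U) on D(X)={2,3} D(U)={2,3,4,5,6}: U {2,3,4,5,6}->{3,4,5,6} => REVISION
Constraint 3 (U != W) on D(U)={3,4,5,6} D(W)={4,5,6}: no change => not a revision
Total revisions = 2

Answer: 2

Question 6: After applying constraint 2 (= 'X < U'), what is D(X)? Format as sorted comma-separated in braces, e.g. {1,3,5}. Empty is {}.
Constraint 1 (X < W) on D(X)={2,3,6} D(W)={2,4,5,6}: X {2,3,6}->{2,3}; W {2,4,5,6}->{4,5,6}
Constraint 2 (X < U) on D(X)={2,3} D(U)={2,3,4,5,6}: U {2,3,4,5,6}->{3,4,5,6}
So after constraint 2: D(X) = {2,3}

Answer: {2,3}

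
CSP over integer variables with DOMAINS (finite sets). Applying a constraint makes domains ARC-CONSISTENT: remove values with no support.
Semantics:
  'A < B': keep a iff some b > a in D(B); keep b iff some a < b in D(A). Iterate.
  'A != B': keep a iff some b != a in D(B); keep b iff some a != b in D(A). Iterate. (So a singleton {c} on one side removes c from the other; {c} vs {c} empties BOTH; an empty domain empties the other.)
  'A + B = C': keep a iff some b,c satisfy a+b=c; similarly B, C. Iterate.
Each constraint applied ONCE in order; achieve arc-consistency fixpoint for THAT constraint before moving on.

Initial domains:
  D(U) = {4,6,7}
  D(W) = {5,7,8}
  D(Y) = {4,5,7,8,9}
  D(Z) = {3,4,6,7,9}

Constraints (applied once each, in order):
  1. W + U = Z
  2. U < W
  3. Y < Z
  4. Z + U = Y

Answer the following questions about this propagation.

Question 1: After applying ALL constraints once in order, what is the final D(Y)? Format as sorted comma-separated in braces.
Constraint 1 (W + U = Z) on D(W)={5,7,8} D(U)={4,6,7} D(Z)={3,4,6,7,9}: W {5,7,8}->{5}; U {4,6,7}->{4}; Z {3,4,6,7,9}->{9}
Constraint 2 (U < W) on D(U)={4} D(W)={5}: no change
Constraint 3 (Y < Z) on D(Y)={4,5,7,8,9} D(Z)={9}: Y {4,5,7,8,9}->{4,5,7,8}
Constraint 4 (Z + U = Y) on D(Z)={9} D(U)={4} D(Y)={4,5,7,8}: Z {9}->{}; U {4}->{}; Y {4,5,7,8}->{}
So after all 4 constraints: D(Y) = {}

Answer: {}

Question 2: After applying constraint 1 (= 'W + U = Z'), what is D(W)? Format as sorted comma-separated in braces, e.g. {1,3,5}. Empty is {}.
Constraint 1 (W + U = Z) on D(W)={5,7,8} D(U)={4,6,7} D(Z)={3,4,6,7,9}: W {5,7,8}->{5}; U {4,6,7}->{4}; Z {3,4,6,7,9}->{9}
So after constraint 1: D(W) = {5}

Answer: {5}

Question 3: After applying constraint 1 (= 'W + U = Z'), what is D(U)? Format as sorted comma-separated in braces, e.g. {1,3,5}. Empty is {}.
Constraint 1 (W + U = Z) on D(W)={5,7,8} D(U)={4,6,7} D(Z)={3,4,6,7,9}: W {5,7,8}->{5}; U {4,6,7}->{4}; Z {3,4,6,7,9}->{9}
So after constraint 1: D(U) = {4}

Answer: {4}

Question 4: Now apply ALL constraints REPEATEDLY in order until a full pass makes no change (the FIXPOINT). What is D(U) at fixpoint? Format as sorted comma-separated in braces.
pass 0 (initial): D(U)={4,6,7}
pass 1: U {4,6,7}->{}; W {5,7,8}->{5}; Y {4,5,7,8,9}->{}; Z {3,4,6,7,9}->{}
pass 2: W {5}->{}
pass 3: no change
Fixpoint after 3 passes: D(U) = {}

Answer: {}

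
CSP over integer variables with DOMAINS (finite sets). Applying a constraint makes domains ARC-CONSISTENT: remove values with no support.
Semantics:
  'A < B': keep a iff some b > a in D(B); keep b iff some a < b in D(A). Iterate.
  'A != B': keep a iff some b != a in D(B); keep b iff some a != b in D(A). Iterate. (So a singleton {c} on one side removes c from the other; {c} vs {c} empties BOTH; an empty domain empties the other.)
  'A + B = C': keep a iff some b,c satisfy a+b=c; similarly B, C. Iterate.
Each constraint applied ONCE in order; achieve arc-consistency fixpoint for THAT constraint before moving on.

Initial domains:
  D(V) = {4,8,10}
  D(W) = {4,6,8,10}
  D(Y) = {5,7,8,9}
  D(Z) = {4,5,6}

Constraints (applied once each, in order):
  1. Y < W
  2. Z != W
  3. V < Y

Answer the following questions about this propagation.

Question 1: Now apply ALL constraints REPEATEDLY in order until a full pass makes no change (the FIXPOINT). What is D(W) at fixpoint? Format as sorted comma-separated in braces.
Answer: {6,8,10}

Derivation:
pass 0 (initial): D(W)={4,6,8,10}
pass 1: V {4,8,10}->{4,8}; W {4,6,8,10}->{6,8,10}
pass 2: no change
Fixpoint after 2 passes: D(W) = {6,8,10}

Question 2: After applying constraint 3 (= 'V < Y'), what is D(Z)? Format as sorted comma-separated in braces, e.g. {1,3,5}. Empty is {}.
Constraint 1 (Y < W) on D(Y)={5,7,8,9} D(W)={4,6,8,10}: W {4,6,8,10}->{6,8,10}
Constraint 2 (Z != W) on D(Z)={4,5,6} D(W)={6,8,10}: no change
Constraint 3 (V < Y) on D(V)={4,8,10} D(Y)={5,7,8,9}: V {4,8,10}->{4,8}
So after constraint 3: D(Z) = {4,5,6}

Answer: {4,5,6}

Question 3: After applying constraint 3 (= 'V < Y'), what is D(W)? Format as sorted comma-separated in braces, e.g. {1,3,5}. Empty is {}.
Constraint 1 (Y < W) on D(Y)={5,7,8,9} D(W)={4,6,8,10}: W {4,6,8,10}->{6,8,10}
Constraint 2 (Z != W) on D(Z)={4,5,6} D(W)={6,8,10}: no change
Constraint 3 (V < Y) on D(V)={4,8,10} D(Y)={5,7,8,9}: V {4,8,10}->{4,8}
So after constraint 3: D(W) = {6,8,10}

Answer: {6,8,10}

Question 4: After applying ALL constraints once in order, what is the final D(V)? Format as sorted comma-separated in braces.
Answer: {4,8}

Derivation:
Constraint 1 (Y < W) on D(Y)={5,7,8,9} D(W)={4,6,8,10}: W {4,6,8,10}->{6,8,10}
Constraint 2 (Z != W) on D(Z)={4,5,6} D(W)={6,8,10}: no change
Constraint 3 (V < Y) on D(V)={4,8,10} D(Y)={5,7,8,9}: V {4,8,10}->{4,8}
So after all 3 constraints: D(V) = {4,8}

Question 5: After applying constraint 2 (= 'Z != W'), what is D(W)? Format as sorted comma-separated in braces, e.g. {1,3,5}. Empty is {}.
Constraint 1 (Y < W) on D(Y)={5,7,8,9} D(W)={4,6,8,10}: W {4,6,8,10}->{6,8,10}
Constraint 2 (Z != W) on D(Z)={4,5,6} D(W)={6,8,10}: no change
So after constraint 2: D(W) = {6,8,10}

Answer: {6,8,10}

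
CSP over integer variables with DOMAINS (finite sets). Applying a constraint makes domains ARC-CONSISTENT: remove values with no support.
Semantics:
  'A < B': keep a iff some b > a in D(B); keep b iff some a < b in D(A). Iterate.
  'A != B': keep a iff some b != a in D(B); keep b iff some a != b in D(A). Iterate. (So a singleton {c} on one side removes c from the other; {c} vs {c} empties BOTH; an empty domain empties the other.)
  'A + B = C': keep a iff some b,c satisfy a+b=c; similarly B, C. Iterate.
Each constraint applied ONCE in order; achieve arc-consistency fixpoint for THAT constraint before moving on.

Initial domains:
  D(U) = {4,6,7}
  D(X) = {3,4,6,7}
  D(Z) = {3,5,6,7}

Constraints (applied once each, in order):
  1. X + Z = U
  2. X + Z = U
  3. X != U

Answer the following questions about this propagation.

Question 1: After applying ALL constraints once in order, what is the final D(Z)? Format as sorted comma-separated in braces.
Constraint 1 (X + Z = U) on D(X)={3,4,6,7} D(Z)={3,5,6,7} D(U)={4,6,7}: X {3,4,6,7}->{3,4}; Z {3,5,6,7}->{3}; U {4,6,7}->{6,7}
Constraint 2 (X + Z = U) on D(X)={3,4} D(Z)={3} D(U)={6,7}: no change
Constraint 3 (X != U) on D(X)={3,4} D(U)={6,7}: no change
So after all 3 constraints: D(Z) = {3}

Answer: {3}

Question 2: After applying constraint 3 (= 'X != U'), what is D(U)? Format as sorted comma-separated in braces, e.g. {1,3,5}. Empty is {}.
Answer: {6,7}

Derivation:
Constraint 1 (X + Z = U) on D(X)={3,4,6,7} D(Z)={3,5,6,7} D(U)={4,6,7}: X {3,4,6,7}->{3,4}; Z {3,5,6,7}->{3}; U {4,6,7}->{6,7}
Constraint 2 (X + Z = U) on D(X)={3,4} D(Z)={3} D(U)={6,7}: no change
Constraint 3 (X != U) on D(X)={3,4} D(U)={6,7}: no change
So after constraint 3: D(U) = {6,7}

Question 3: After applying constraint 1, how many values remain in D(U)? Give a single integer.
Answer: 2

Derivation:
Constraint 1 (X + Z = U) on D(X)={3,4,6,7} D(Z)={3,5,6,7} D(U)={4,6,7}: X {3,4,6,7}->{3,4}; Z {3,5,6,7}->{3}; U {4,6,7}->{6,7}
So after constraint 1: D(U)={6,7}, size = 2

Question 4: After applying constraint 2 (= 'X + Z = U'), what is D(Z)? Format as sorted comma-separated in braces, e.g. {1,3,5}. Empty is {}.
Constraint 1 (X + Z = U) on D(X)={3,4,6,7} D(Z)={3,5,6,7} D(U)={4,6,7}: X {3,4,6,7}->{3,4}; Z {3,5,6,7}->{3}; U {4,6,7}->{6,7}
Constraint 2 (X + Z = U) on D(X)={3,4} D(Z)={3} D(U)={6,7}: no change
So after constraint 2: D(Z) = {3}

Answer: {3}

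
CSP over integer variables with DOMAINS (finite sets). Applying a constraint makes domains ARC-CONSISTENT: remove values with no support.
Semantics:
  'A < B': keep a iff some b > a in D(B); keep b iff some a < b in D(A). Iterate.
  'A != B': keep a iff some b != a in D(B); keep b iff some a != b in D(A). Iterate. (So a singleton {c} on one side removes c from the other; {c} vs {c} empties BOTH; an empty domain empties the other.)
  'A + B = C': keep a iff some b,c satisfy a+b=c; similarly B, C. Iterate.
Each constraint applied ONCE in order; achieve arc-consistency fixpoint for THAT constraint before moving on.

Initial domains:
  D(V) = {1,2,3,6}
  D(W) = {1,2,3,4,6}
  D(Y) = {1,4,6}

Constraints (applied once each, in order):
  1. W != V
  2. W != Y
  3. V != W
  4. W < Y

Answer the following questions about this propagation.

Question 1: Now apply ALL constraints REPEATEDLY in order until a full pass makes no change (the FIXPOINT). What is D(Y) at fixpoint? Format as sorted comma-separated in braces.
Answer: {4,6}

Derivation:
pass 0 (initial): D(Y)={1,4,6}
pass 1: W {1,2,3,4,6}->{1,2,3,4}; Y {1,4,6}->{4,6}
pass 2: no change
Fixpoint after 2 passes: D(Y) = {4,6}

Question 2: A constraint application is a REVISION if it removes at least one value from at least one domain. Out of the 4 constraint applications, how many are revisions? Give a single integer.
Answer: 1

Derivation:
Constraint 1 (W != V) on D(W)={1,2,3,4,6} D(V)={1,2,3,6}: no change => not a revision
Constraint 2 (W != Y) on D(W)={1,2,3,4,6} D(Y)={1,4,6}: no change => not a revision
Constraint 3 (V != W) on D(V)={1,2,3,6} D(W)={1,2,3,4,6}: no change => not a revision
Constraint 4 (W < Y) on D(W)={1,2,3,4,6} D(Y)={1,4,6}: W {1,2,3,4,6}->{1,2,3,4}; Y {1,4,6}->{4,6} => REVISION
Total revisions = 1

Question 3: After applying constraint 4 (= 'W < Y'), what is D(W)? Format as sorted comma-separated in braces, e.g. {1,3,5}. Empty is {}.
Constraint 1 (W != V) on D(W)={1,2,3,4,6} D(V)={1,2,3,6}: no change
Constraint 2 (W != Y) on D(W)={1,2,3,4,6} D(Y)={1,4,6}: no change
Constraint 3 (V != W) on D(V)={1,2,3,6} D(W)={1,2,3,4,6}: no change
Constraint 4 (W < Y) on D(W)={1,2,3,4,6} D(Y)={1,4,6}: W {1,2,3,4,6}->{1,2,3,4}; Y {1,4,6}->{4,6}
So after constraint 4: D(W) = {1,2,3,4}

Answer: {1,2,3,4}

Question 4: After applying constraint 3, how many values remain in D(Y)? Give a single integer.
Answer: 3

Derivation:
Constraint 1 (W != V) on D(W)={1,2,3,4,6} D(V)={1,2,3,6}: no change
Constraint 2 (W != Y) on D(W)={1,2,3,4,6} D(Y)={1,4,6}: no change
Constraint 3 (V != W) on D(V)={1,2,3,6} D(W)={1,2,3,4,6}: no change
So after constraint 3: D(Y)={1,4,6}, size = 3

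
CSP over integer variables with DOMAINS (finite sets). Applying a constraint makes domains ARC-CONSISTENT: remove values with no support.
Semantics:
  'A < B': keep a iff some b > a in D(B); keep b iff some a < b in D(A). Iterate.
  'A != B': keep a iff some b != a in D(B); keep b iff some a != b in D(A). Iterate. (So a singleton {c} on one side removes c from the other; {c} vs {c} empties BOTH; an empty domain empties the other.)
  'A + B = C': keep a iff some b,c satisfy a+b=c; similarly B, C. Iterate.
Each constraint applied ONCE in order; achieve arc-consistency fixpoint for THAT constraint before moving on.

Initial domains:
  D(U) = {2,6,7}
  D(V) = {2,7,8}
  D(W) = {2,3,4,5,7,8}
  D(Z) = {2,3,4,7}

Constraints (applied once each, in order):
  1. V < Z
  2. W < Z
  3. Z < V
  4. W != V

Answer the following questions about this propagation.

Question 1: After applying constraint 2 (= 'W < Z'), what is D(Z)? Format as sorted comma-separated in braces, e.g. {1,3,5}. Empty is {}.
Answer: {3,4,7}

Derivation:
Constraint 1 (V < Z) on D(V)={2,7,8} D(Z)={2,3,4,7}: V {2,7,8}->{2}; Z {2,3,4,7}->{3,4,7}
Constraint 2 (W < Z) on D(W)={2,3,4,5,7,8} D(Z)={3,4,7}: W {2,3,4,5,7,8}->{2,3,4,5}
So after constraint 2: D(Z) = {3,4,7}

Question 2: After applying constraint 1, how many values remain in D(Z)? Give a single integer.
Constraint 1 (V < Z) on D(V)={2,7,8} D(Z)={2,3,4,7}: V {2,7,8}->{2}; Z {2,3,4,7}->{3,4,7}
So after constraint 1: D(Z)={3,4,7}, size = 3

Answer: 3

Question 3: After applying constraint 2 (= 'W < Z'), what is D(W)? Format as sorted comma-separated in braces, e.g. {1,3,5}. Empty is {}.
Answer: {2,3,4,5}

Derivation:
Constraint 1 (V < Z) on D(V)={2,7,8} D(Z)={2,3,4,7}: V {2,7,8}->{2}; Z {2,3,4,7}->{3,4,7}
Constraint 2 (W < Z) on D(W)={2,3,4,5,7,8} D(Z)={3,4,7}: W {2,3,4,5,7,8}->{2,3,4,5}
So after constraint 2: D(W) = {2,3,4,5}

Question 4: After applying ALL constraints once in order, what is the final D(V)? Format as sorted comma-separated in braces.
Constraint 1 (V < Z) on D(V)={2,7,8} D(Z)={2,3,4,7}: V {2,7,8}->{2}; Z {2,3,4,7}->{3,4,7}
Constraint 2 (W < Z) on D(W)={2,3,4,5,7,8} D(Z)={3,4,7}: W {2,3,4,5,7,8}->{2,3,4,5}
Constraint 3 (Z < V) on D(Z)={3,4,7} D(V)={2}: Z {3,4,7}->{}; V {2}->{}
Constraint 4 (W != V) on D(W)={2,3,4,5} D(V)={}: W {2,3,4,5}->{}
So after all 4 constraints: D(V) = {}

Answer: {}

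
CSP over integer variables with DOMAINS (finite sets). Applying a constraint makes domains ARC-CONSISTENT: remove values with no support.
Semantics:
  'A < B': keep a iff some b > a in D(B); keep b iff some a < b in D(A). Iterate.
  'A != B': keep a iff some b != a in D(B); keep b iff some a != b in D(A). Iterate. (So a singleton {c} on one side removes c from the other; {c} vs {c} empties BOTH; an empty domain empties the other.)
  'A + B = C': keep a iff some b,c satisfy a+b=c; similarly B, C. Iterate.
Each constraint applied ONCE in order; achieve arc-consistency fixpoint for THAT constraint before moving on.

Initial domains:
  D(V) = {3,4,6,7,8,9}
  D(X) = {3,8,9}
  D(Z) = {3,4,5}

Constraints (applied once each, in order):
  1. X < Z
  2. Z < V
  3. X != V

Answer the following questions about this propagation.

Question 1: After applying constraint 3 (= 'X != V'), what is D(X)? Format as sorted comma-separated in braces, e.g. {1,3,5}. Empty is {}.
Answer: {3}

Derivation:
Constraint 1 (X < Z) on D(X)={3,8,9} D(Z)={3,4,5}: X {3,8,9}->{3}; Z {3,4,5}->{4,5}
Constraint 2 (Z < V) on D(Z)={4,5} D(V)={3,4,6,7,8,9}: V {3,4,6,7,8,9}->{6,7,8,9}
Constraint 3 (X != V) on D(X)={3} D(V)={6,7,8,9}: no change
So after constraint 3: D(X) = {3}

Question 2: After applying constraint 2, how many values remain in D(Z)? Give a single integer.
Answer: 2

Derivation:
Constraint 1 (X < Z) on D(X)={3,8,9} D(Z)={3,4,5}: X {3,8,9}->{3}; Z {3,4,5}->{4,5}
Constraint 2 (Z < V) on D(Z)={4,5} D(V)={3,4,6,7,8,9}: V {3,4,6,7,8,9}->{6,7,8,9}
So after constraint 2: D(Z)={4,5}, size = 2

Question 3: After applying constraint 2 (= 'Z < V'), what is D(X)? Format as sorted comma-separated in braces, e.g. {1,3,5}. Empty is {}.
Constraint 1 (X < Z) on D(X)={3,8,9} D(Z)={3,4,5}: X {3,8,9}->{3}; Z {3,4,5}->{4,5}
Constraint 2 (Z < V) on D(Z)={4,5} D(V)={3,4,6,7,8,9}: V {3,4,6,7,8,9}->{6,7,8,9}
So after constraint 2: D(X) = {3}

Answer: {3}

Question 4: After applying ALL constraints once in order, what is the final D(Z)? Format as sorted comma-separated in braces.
Answer: {4,5}

Derivation:
Constraint 1 (X < Z) on D(X)={3,8,9} D(Z)={3,4,5}: X {3,8,9}->{3}; Z {3,4,5}->{4,5}
Constraint 2 (Z < V) on D(Z)={4,5} D(V)={3,4,6,7,8,9}: V {3,4,6,7,8,9}->{6,7,8,9}
Constraint 3 (X != V) on D(X)={3} D(V)={6,7,8,9}: no change
So after all 3 constraints: D(Z) = {4,5}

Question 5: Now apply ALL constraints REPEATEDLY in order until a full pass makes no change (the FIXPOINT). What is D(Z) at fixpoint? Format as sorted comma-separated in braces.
Answer: {4,5}

Derivation:
pass 0 (initial): D(Z)={3,4,5}
pass 1: V {3,4,6,7,8,9}->{6,7,8,9}; X {3,8,9}->{3}; Z {3,4,5}->{4,5}
pass 2: no change
Fixpoint after 2 passes: D(Z) = {4,5}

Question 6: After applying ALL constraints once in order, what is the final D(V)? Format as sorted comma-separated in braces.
Constraint 1 (X < Z) on D(X)={3,8,9} D(Z)={3,4,5}: X {3,8,9}->{3}; Z {3,4,5}->{4,5}
Constraint 2 (Z < V) on D(Z)={4,5} D(V)={3,4,6,7,8,9}: V {3,4,6,7,8,9}->{6,7,8,9}
Constraint 3 (X != V) on D(X)={3} D(V)={6,7,8,9}: no change
So after all 3 constraints: D(V) = {6,7,8,9}

Answer: {6,7,8,9}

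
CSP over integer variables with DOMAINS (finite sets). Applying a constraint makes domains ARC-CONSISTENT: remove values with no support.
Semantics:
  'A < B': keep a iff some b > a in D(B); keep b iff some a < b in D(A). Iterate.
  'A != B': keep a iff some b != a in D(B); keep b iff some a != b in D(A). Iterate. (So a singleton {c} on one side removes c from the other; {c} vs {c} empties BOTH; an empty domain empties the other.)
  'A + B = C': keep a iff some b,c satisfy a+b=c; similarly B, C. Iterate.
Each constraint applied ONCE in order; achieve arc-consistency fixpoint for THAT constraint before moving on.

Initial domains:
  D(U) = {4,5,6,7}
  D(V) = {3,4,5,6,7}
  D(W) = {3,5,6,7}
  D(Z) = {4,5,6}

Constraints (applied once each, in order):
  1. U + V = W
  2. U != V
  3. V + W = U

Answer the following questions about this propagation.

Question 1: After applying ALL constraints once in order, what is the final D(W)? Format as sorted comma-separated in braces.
Constraint 1 (U + V = W) on D(U)={4,5,6,7} D(V)={3,4,5,6,7} D(W)={3,5,6,7}: U {4,5,6,7}->{4}; V {3,4,5,6,7}->{3}; W {3,5,6,7}->{7}
Constraint 2 (U != V) on D(U)={4} D(V)={3}: no change
Constraint 3 (V + W = U) on D(V)={3} D(W)={7} D(U)={4}: V {3}->{}; W {7}->{}; U {4}->{}
So after all 3 constraints: D(W) = {}

Answer: {}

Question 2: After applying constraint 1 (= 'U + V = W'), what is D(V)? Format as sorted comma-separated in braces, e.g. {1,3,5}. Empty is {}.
Constraint 1 (U + V = W) on D(U)={4,5,6,7} D(V)={3,4,5,6,7} D(W)={3,5,6,7}: U {4,5,6,7}->{4}; V {3,4,5,6,7}->{3}; W {3,5,6,7}->{7}
So after constraint 1: D(V) = {3}

Answer: {3}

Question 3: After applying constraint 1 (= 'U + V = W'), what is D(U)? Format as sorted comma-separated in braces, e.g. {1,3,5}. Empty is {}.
Answer: {4}

Derivation:
Constraint 1 (U + V = W) on D(U)={4,5,6,7} D(V)={3,4,5,6,7} D(W)={3,5,6,7}: U {4,5,6,7}->{4}; V {3,4,5,6,7}->{3}; W {3,5,6,7}->{7}
So after constraint 1: D(U) = {4}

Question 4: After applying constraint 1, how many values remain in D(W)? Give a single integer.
Constraint 1 (U + V = W) on D(U)={4,5,6,7} D(V)={3,4,5,6,7} D(W)={3,5,6,7}: U {4,5,6,7}->{4}; V {3,4,5,6,7}->{3}; W {3,5,6,7}->{7}
So after constraint 1: D(W)={7}, size = 1

Answer: 1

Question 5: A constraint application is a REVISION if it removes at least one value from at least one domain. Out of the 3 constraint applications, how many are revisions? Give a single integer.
Answer: 2

Derivation:
Constraint 1 (U + V = W) on D(U)={4,5,6,7} D(V)={3,4,5,6,7} D(W)={3,5,6,7}: U {4,5,6,7}->{4}; V {3,4,5,6,7}->{3}; W {3,5,6,7}->{7} => REVISION
Constraint 2 (U != V) on D(U)={4} D(V)={3}: no change => not a revision
Constraint 3 (V + W = U) on D(V)={3} D(W)={7} D(U)={4}: V {3}->{}; W {7}->{}; U {4}->{} => REVISION
Total revisions = 2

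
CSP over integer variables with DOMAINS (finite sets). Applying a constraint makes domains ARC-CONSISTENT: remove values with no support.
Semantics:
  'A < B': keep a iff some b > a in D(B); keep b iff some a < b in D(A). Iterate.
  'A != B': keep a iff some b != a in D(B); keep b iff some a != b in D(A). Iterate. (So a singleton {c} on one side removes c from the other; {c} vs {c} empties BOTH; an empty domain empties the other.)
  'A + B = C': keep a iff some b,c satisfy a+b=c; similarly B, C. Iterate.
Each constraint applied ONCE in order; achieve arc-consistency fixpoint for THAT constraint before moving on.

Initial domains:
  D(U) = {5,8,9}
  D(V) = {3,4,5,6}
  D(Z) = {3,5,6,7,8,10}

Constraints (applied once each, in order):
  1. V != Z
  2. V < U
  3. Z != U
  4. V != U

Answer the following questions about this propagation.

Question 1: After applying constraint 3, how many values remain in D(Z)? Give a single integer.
Answer: 6

Derivation:
Constraint 1 (V != Z) on D(V)={3,4,5,6} D(Z)={3,5,6,7,8,10}: no change
Constraint 2 (V < U) on D(V)={3,4,5,6} D(U)={5,8,9}: no change
Constraint 3 (Z != U) on D(Z)={3,5,6,7,8,10} D(U)={5,8,9}: no change
So after constraint 3: D(Z)={3,5,6,7,8,10}, size = 6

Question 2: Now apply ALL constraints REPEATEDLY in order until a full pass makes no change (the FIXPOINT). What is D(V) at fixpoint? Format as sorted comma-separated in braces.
Answer: {3,4,5,6}

Derivation:
pass 0 (initial): D(V)={3,4,5,6}
pass 1: no change
Fixpoint after 1 passes: D(V) = {3,4,5,6}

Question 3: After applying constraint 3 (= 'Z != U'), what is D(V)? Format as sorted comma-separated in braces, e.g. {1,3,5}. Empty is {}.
Answer: {3,4,5,6}

Derivation:
Constraint 1 (V != Z) on D(V)={3,4,5,6} D(Z)={3,5,6,7,8,10}: no change
Constraint 2 (V < U) on D(V)={3,4,5,6} D(U)={5,8,9}: no change
Constraint 3 (Z != U) on D(Z)={3,5,6,7,8,10} D(U)={5,8,9}: no change
So after constraint 3: D(V) = {3,4,5,6}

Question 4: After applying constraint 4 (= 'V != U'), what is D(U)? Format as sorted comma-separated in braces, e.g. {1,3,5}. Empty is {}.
Answer: {5,8,9}

Derivation:
Constraint 1 (V != Z) on D(V)={3,4,5,6} D(Z)={3,5,6,7,8,10}: no change
Constraint 2 (V < U) on D(V)={3,4,5,6} D(U)={5,8,9}: no change
Constraint 3 (Z != U) on D(Z)={3,5,6,7,8,10} D(U)={5,8,9}: no change
Constraint 4 (V != U) on D(V)={3,4,5,6} D(U)={5,8,9}: no change
So after constraint 4: D(U) = {5,8,9}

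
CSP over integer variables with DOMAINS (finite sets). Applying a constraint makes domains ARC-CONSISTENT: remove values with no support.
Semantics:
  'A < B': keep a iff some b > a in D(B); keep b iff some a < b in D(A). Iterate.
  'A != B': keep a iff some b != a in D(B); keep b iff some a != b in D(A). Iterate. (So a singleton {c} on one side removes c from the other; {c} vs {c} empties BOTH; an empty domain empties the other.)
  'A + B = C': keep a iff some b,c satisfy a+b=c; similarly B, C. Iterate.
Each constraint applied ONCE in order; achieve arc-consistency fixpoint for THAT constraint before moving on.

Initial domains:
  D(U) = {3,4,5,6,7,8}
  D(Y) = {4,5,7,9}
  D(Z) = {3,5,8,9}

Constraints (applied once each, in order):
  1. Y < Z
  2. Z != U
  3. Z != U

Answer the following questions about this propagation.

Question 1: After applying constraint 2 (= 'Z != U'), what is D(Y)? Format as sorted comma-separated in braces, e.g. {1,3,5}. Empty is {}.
Answer: {4,5,7}

Derivation:
Constraint 1 (Y < Z) on D(Y)={4,5,7,9} D(Z)={3,5,8,9}: Y {4,5,7,9}->{4,5,7}; Z {3,5,8,9}->{5,8,9}
Constraint 2 (Z != U) on D(Z)={5,8,9} D(U)={3,4,5,6,7,8}: no change
So after constraint 2: D(Y) = {4,5,7}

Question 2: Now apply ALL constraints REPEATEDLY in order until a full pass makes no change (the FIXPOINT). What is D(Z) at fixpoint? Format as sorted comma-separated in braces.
Answer: {5,8,9}

Derivation:
pass 0 (initial): D(Z)={3,5,8,9}
pass 1: Y {4,5,7,9}->{4,5,7}; Z {3,5,8,9}->{5,8,9}
pass 2: no change
Fixpoint after 2 passes: D(Z) = {5,8,9}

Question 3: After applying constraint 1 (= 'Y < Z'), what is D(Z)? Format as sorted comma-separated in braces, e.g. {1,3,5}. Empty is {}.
Constraint 1 (Y < Z) on D(Y)={4,5,7,9} D(Z)={3,5,8,9}: Y {4,5,7,9}->{4,5,7}; Z {3,5,8,9}->{5,8,9}
So after constraint 1: D(Z) = {5,8,9}

Answer: {5,8,9}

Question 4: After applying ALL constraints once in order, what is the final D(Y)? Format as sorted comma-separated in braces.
Answer: {4,5,7}

Derivation:
Constraint 1 (Y < Z) on D(Y)={4,5,7,9} D(Z)={3,5,8,9}: Y {4,5,7,9}->{4,5,7}; Z {3,5,8,9}->{5,8,9}
Constraint 2 (Z != U) on D(Z)={5,8,9} D(U)={3,4,5,6,7,8}: no change
Constraint 3 (Z != U) on D(Z)={5,8,9} D(U)={3,4,5,6,7,8}: no change
So after all 3 constraints: D(Y) = {4,5,7}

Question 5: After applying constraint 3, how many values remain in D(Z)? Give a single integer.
Constraint 1 (Y < Z) on D(Y)={4,5,7,9} D(Z)={3,5,8,9}: Y {4,5,7,9}->{4,5,7}; Z {3,5,8,9}->{5,8,9}
Constraint 2 (Z != U) on D(Z)={5,8,9} D(U)={3,4,5,6,7,8}: no change
Constraint 3 (Z != U) on D(Z)={5,8,9} D(U)={3,4,5,6,7,8}: no change
So after constraint 3: D(Z)={5,8,9}, size = 3

Answer: 3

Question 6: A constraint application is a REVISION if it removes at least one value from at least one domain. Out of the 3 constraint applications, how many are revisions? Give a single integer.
Answer: 1

Derivation:
Constraint 1 (Y < Z) on D(Y)={4,5,7,9} D(Z)={3,5,8,9}: Y {4,5,7,9}->{4,5,7}; Z {3,5,8,9}->{5,8,9} => REVISION
Constraint 2 (Z != U) on D(Z)={5,8,9} D(U)={3,4,5,6,7,8}: no change => not a revision
Constraint 3 (Z != U) on D(Z)={5,8,9} D(U)={3,4,5,6,7,8}: no change => not a revision
Total revisions = 1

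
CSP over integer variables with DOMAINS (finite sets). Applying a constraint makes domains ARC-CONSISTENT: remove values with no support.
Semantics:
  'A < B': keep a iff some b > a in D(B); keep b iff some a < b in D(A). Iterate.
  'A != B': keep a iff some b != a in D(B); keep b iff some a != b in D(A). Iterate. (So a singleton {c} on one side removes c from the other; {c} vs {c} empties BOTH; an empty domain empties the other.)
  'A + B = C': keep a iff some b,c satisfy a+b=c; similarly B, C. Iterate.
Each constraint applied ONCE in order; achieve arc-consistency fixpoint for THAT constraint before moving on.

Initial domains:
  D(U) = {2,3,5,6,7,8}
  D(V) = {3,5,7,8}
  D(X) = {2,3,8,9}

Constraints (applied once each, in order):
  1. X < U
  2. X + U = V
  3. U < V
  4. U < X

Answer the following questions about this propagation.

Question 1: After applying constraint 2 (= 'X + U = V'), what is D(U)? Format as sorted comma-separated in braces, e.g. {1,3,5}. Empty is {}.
Answer: {3,5,6}

Derivation:
Constraint 1 (X < U) on D(X)={2,3,8,9} D(U)={2,3,5,6,7,8}: X {2,3,8,9}->{2,3}; U {2,3,5,6,7,8}->{3,5,6,7,8}
Constraint 2 (X + U = V) on D(X)={2,3} D(U)={3,5,6,7,8} D(V)={3,5,7,8}: U {3,5,6,7,8}->{3,5,6}; V {3,5,7,8}->{5,7,8}
So after constraint 2: D(U) = {3,5,6}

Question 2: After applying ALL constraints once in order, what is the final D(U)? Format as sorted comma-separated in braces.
Constraint 1 (X < U) on D(X)={2,3,8,9} D(U)={2,3,5,6,7,8}: X {2,3,8,9}->{2,3}; U {2,3,5,6,7,8}->{3,5,6,7,8}
Constraint 2 (X + U = V) on D(X)={2,3} D(U)={3,5,6,7,8} D(V)={3,5,7,8}: U {3,5,6,7,8}->{3,5,6}; V {3,5,7,8}->{5,7,8}
Constraint 3 (U < V) on D(U)={3,5,6} D(V)={5,7,8}: no change
Constraint 4 (U < X) on D(U)={3,5,6} D(X)={2,3}: U {3,5,6}->{}; X {2,3}->{}
So after all 4 constraints: D(U) = {}

Answer: {}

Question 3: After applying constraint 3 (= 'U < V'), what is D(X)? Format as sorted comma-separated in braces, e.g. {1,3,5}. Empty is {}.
Constraint 1 (X < U) on D(X)={2,3,8,9} D(U)={2,3,5,6,7,8}: X {2,3,8,9}->{2,3}; U {2,3,5,6,7,8}->{3,5,6,7,8}
Constraint 2 (X + U = V) on D(X)={2,3} D(U)={3,5,6,7,8} D(V)={3,5,7,8}: U {3,5,6,7,8}->{3,5,6}; V {3,5,7,8}->{5,7,8}
Constraint 3 (U < V) on D(U)={3,5,6} D(V)={5,7,8}: no change
So after constraint 3: D(X) = {2,3}

Answer: {2,3}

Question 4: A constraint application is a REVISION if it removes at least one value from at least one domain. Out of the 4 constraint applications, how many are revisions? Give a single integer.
Answer: 3

Derivation:
Constraint 1 (X < U) on D(X)={2,3,8,9} D(U)={2,3,5,6,7,8}: X {2,3,8,9}->{2,3}; U {2,3,5,6,7,8}->{3,5,6,7,8} => REVISION
Constraint 2 (X + U = V) on D(X)={2,3} D(U)={3,5,6,7,8} D(V)={3,5,7,8}: U {3,5,6,7,8}->{3,5,6}; V {3,5,7,8}->{5,7,8} => REVISION
Constraint 3 (U < V) on D(U)={3,5,6} D(V)={5,7,8}: no change => not a revision
Constraint 4 (U < X) on D(U)={3,5,6} D(X)={2,3}: U {3,5,6}->{}; X {2,3}->{} => REVISION
Total revisions = 3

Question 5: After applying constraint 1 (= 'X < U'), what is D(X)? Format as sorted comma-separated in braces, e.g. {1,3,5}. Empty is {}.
Constraint 1 (X < U) on D(X)={2,3,8,9} D(U)={2,3,5,6,7,8}: X {2,3,8,9}->{2,3}; U {2,3,5,6,7,8}->{3,5,6,7,8}
So after constraint 1: D(X) = {2,3}

Answer: {2,3}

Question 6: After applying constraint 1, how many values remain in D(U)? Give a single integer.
Answer: 5

Derivation:
Constraint 1 (X < U) on D(X)={2,3,8,9} D(U)={2,3,5,6,7,8}: X {2,3,8,9}->{2,3}; U {2,3,5,6,7,8}->{3,5,6,7,8}
So after constraint 1: D(U)={3,5,6,7,8}, size = 5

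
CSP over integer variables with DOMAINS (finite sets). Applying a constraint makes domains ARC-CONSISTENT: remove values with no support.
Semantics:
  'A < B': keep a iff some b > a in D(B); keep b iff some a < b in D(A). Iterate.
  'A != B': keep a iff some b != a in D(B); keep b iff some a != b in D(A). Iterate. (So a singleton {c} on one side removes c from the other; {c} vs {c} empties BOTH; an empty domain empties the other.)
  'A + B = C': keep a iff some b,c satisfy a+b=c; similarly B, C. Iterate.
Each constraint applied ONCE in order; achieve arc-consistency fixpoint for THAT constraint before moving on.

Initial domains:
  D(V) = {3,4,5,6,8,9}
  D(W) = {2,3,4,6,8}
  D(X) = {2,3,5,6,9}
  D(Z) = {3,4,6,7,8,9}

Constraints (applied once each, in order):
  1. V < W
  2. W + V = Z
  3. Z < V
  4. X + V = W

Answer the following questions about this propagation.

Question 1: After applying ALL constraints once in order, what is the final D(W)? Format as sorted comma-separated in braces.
Answer: {}

Derivation:
Constraint 1 (V < W) on D(V)={3,4,5,6,8,9} D(W)={2,3,4,6,8}: V {3,4,5,6,8,9}->{3,4,5,6}; W {2,3,4,6,8}->{4,6,8}
Constraint 2 (W + V = Z) on D(W)={4,6,8} D(V)={3,4,5,6} D(Z)={3,4,6,7,8,9}: W {4,6,8}->{4,6}; V {3,4,5,6}->{3,4,5}; Z {3,4,6,7,8,9}->{7,8,9}
Constraint 3 (Z < V) on D(Z)={7,8,9} D(V)={3,4,5}: Z {7,8,9}->{}; V {3,4,5}->{}
Constraint 4 (X + V = W) on D(X)={2,3,5,6,9} D(V)={} D(W)={4,6}: X {2,3,5,6,9}->{}; W {4,6}->{}
So after all 4 constraints: D(W) = {}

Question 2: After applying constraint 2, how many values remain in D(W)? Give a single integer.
Constraint 1 (V < W) on D(V)={3,4,5,6,8,9} D(W)={2,3,4,6,8}: V {3,4,5,6,8,9}->{3,4,5,6}; W {2,3,4,6,8}->{4,6,8}
Constraint 2 (W + V = Z) on D(W)={4,6,8} D(V)={3,4,5,6} D(Z)={3,4,6,7,8,9}: W {4,6,8}->{4,6}; V {3,4,5,6}->{3,4,5}; Z {3,4,6,7,8,9}->{7,8,9}
So after constraint 2: D(W)={4,6}, size = 2

Answer: 2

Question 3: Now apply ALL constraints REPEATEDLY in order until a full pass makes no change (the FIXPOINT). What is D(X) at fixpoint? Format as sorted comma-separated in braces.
pass 0 (initial): D(X)={2,3,5,6,9}
pass 1: V {3,4,5,6,8,9}->{}; W {2,3,4,6,8}->{}; X {2,3,5,6,9}->{}; Z {3,4,6,7,8,9}->{}
pass 2: no change
Fixpoint after 2 passes: D(X) = {}

Answer: {}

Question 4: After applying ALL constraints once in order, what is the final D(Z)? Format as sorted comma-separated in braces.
Constraint 1 (V < W) on D(V)={3,4,5,6,8,9} D(W)={2,3,4,6,8}: V {3,4,5,6,8,9}->{3,4,5,6}; W {2,3,4,6,8}->{4,6,8}
Constraint 2 (W + V = Z) on D(W)={4,6,8} D(V)={3,4,5,6} D(Z)={3,4,6,7,8,9}: W {4,6,8}->{4,6}; V {3,4,5,6}->{3,4,5}; Z {3,4,6,7,8,9}->{7,8,9}
Constraint 3 (Z < V) on D(Z)={7,8,9} D(V)={3,4,5}: Z {7,8,9}->{}; V {3,4,5}->{}
Constraint 4 (X + V = W) on D(X)={2,3,5,6,9} D(V)={} D(W)={4,6}: X {2,3,5,6,9}->{}; W {4,6}->{}
So after all 4 constraints: D(Z) = {}

Answer: {}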